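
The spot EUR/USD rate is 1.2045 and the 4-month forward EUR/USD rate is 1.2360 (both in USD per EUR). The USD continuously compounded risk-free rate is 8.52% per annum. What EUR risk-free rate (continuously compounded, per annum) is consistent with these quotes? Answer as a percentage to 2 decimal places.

0.78%

F = S·e^((r_USD − r_EUR)T) ⇒ r_EUR = r_USD − ln(F/S)/T
ln(1.2360/1.2045) = 0.025816; /(4/12) = 0.077448
r_EUR = 0.0852 − 0.077448 = 0.007752
r_EUR = 0.78%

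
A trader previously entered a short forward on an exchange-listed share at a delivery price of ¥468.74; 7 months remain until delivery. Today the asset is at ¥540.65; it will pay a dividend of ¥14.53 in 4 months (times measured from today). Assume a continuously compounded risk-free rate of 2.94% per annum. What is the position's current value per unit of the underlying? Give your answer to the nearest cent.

-¥65.49

PV(remaining dividends) I = 14.53·e^(−0.0294·4/12) = 14.3883
Current forward F = (S − I)·e^(rT) = (540.65 − 14.3883)·e^(0.0294·7/12) = 526.2617 × 1.017298 = 535.3650
Value (long) = (F − K)·e^(−rT) = (535.3650 − 468.74) × 0.982996 = 65.4921
Short position value = −(long value) = -¥65.49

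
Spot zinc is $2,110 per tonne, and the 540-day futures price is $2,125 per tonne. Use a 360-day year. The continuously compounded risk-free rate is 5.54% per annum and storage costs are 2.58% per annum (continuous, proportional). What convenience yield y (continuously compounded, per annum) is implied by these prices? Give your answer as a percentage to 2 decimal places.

7.65%

F = S·e^((r+u−y)T) ⇒ (r+u−y) = ln(F/S)/T
ln(2125/2110) = 0.007084; /T ⇒ 0.004723
y = r + u − ln(F/S)/T = 0.0554 + 0.0258 − 0.004723 = 0.076477
y = 7.65%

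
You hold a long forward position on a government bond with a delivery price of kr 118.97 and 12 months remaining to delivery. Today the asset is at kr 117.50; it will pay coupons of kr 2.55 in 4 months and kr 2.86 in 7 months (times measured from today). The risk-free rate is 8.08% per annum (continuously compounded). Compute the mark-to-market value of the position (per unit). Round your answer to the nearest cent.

PV(remaining coupons) I = 2.55·e^(−0.0808·4/12) + 2.86·e^(−0.0808·7/12) = 5.2106
Current forward F = (S − I)·e^(rT) = (117.50 − 5.2106)·e^(0.0808·12/12) = 112.2894 × 1.084154 = 121.7390
Value (long) = (F − K)·e^(−rT) = (121.7390 − 118.97) × 0.922378 = 2.5541
Value = kr 2.55

kr 2.55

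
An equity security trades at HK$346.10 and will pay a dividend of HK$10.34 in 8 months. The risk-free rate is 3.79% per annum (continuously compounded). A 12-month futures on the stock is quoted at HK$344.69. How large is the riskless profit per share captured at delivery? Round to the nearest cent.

HK$4.31 per share

PV(dividends) I = 10.34·e^(−0.0379·8/12) = 10.0820
Fair futures F* = (S − I)·e^(rT) = (346.10 − 10.0820)·e^0.037900 = 336.0180 × 1.038627 = 348.9974
Market HK$344.69 < fair 348.9974: forward underpriced → reverse cash-and-carry (short the stock, invest proceeds at r, pay the dividends, go long the forward).
Profit at T = |F_mkt − F*| = |344.69 − 348.9974| = HK$4.31 per share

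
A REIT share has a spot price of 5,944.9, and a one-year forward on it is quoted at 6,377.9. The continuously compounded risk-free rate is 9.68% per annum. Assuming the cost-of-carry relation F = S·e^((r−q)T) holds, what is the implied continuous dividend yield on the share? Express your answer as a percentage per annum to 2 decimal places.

2.65%

From F = S·e^((r−q)T): (r − q) = ln(F/S)/T
ln(6377.9/5944.9) = ln(1.072836) = 0.070306
(r − q) = 0.070306 / (12/12) = 0.070306
q = r − ln(F/S)/T = 0.0968 − 0.070306 = 0.026494
q = 2.65%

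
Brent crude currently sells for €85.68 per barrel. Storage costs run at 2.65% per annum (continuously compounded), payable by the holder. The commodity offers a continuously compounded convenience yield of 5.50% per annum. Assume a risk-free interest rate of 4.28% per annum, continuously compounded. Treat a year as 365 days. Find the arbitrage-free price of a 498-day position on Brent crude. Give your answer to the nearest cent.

Net carry = r + u − y = 0.0428 + 0.0265 − 0.0550 = 0.0143
F = S·e^((r+u−y)T) = 85.68 · e^(0.0143 × 498/365) = 85.68 · e^0.019511
= 85.68 × 1.019703 = €87.37 per barrel

€87.37 per barrel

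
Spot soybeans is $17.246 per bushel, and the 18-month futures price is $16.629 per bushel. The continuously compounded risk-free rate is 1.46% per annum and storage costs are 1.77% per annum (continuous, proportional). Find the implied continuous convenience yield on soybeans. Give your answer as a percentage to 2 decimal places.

5.66%

F = S·e^((r+u−y)T) ⇒ (r+u−y) = ln(F/S)/T
ln(16.629/17.246) = -0.036432; /T ⇒ -0.024288
y = r + u − ln(F/S)/T = 0.0146 + 0.0177 + 0.024288 = 0.056588
y = 5.66%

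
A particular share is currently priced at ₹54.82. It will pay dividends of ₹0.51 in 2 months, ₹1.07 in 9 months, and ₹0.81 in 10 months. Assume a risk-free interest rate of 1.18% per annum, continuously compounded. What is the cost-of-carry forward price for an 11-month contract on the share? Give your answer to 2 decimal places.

PV(dividends) I = 0.51·e^(−0.0118·2/12) + 1.07·e^(−0.0118·9/12) + 0.81·e^(−0.0118·10/12)
I = 0.5090 + 1.0606 + 0.8021 = 2.3717
F = (S − I)·e^(rT) = (54.82 − 2.3717) · e^(0.0118·11/12)
= 52.4483 · e^0.010817 = 52.4483 × 1.010876 = ₹53.02

₹53.02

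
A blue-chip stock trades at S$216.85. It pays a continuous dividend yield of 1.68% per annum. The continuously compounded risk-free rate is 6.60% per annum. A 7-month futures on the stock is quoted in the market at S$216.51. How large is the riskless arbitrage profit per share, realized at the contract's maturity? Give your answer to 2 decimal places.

S$6.65 per share

Fair futures: F* = S·e^(carry·T), with carry = (r − q) = 0.0660 − 0.0168 = 0.0492
F* = 216.85 · e^(0.0492 × 7/12) = 216.85 · e^0.028700 = 216.85 × 1.029116 = S$223.1638
Market S$216.51 < fair S$223.1638: forward underpriced → reverse cash-and-carry (short spot, go long the forward).
At maturity, profit = |F_mkt − F*| = |216.51 − 223.1638| = S$6.65 per share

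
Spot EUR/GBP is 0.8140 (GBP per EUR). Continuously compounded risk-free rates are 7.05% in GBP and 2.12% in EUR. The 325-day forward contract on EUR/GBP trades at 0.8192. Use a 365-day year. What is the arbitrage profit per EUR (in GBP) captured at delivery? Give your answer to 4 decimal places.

0.0313 per EUR (in GBP)

Fair forward: F* = S·e^(carry·T), with carry = (r_GBP − r_EUR) = 0.0705 − 0.0212 = 0.0493
F* = 0.8140 · e^(0.0493 × 325/365) = 0.8140 · e^0.043897 = 0.8140 × 1.044875 = 0.8505
Market 0.8192 < fair 0.8505: forward underpriced → reverse cash-and-carry (short spot, go long the forward).
At maturity, profit = |F_mkt − F*| = |0.8192 − 0.8505| = 0.0313 per EUR (in GBP)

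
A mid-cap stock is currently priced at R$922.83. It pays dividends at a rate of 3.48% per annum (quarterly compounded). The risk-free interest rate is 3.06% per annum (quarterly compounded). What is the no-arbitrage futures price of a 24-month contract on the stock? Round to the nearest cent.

R$915.17

F = S · (1+r/4)^(4T) / (1+q/4)^(4T)
= 922.83 × 1.062864 / 1.071757 = 922.83 × 0.991702
F = R$915.17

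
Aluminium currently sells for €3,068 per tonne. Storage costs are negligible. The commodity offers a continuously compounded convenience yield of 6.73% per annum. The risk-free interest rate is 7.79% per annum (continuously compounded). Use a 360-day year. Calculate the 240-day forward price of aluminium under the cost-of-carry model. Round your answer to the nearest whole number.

Net carry = r + u − y = 0.0779 + 0.0000 − 0.0673 = 0.0106
F = S·e^((r+u−y)T) = 3068 · e^(0.0106 × 240/360) = 3068 · e^0.007067
= 3068 × 1.007092 = €3,090 per tonne

€3,090 per tonne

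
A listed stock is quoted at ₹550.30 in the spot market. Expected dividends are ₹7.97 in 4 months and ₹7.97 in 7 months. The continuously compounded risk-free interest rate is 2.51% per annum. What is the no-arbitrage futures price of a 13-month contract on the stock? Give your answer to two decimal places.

PV(dividends) I = 7.97·e^(−0.0251·4/12) + 7.97·e^(−0.0251·7/12)
I = 7.9036 + 7.8542 = 15.7578
F = (S − I)·e^(rT) = (550.30 − 15.7578) · e^(0.0251·13/12)
= 534.5422 · e^0.027192 = 534.5422 × 1.027565 = ₹549.28

₹549.28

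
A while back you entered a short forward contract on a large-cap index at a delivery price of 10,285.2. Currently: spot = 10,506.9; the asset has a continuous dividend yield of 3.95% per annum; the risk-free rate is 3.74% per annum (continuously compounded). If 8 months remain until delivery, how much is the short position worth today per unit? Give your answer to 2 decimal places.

Current fair forward for the remaining 8 months: F = S·e^((r − q)·T), (r − q) = 0.0374 − 0.0395 = -0.0021
F = 10506.9 · e^(-0.0021 × 8/12) = 10506.9 × 0.99860098 = 10492.2006
Value of long forward = (F − K)·e^(−rT) = (10492.2006 − 10285.2) · e^(−0.0374·8/12)
= 207.0006 × 0.97537493 = 201.90
Short position value = −(long value) = -201.90

-201.90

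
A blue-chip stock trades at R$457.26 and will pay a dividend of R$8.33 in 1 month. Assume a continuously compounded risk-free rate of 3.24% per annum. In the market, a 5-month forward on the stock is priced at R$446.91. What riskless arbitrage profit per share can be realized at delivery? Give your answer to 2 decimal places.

PV(dividends) I = 8.33·e^(−0.0324·1/12) = 8.3075
Fair forward F* = (S − I)·e^(rT) = (457.26 − 8.3075)·e^0.013500 = 448.9525 × 1.013592 = 455.0547
Market R$446.91 < fair 455.0547: forward underpriced → reverse cash-and-carry (short the stock, invest proceeds at r, pay the dividends, go long the forward).
Profit at T = |F_mkt − F*| = |446.91 − 455.0547| = R$8.14 per share

R$8.14 per share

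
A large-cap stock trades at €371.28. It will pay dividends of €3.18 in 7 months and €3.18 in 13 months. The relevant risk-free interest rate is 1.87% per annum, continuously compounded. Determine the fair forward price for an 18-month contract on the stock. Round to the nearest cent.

€375.40

PV(dividends) I = 3.18·e^(−0.0187·7/12) + 3.18·e^(−0.0187·13/12)
I = 3.1455 + 3.1162 = 6.2617
F = (S − I)·e^(rT) = (371.28 − 6.2617) · e^(0.0187·18/12)
= 365.0183 · e^0.028050 = 365.0183 × 1.028447 = €375.40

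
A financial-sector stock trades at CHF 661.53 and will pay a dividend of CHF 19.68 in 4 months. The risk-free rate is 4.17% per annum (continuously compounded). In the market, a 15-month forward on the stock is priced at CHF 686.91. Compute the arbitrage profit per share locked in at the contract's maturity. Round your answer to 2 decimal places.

PV(dividends) I = 19.68·e^(−0.0417·4/12) = 19.4083
Fair forward F* = (S − I)·e^(rT) = (661.53 − 19.4083)·e^0.052125 = 642.1217 × 1.053507 = 676.4797
Market CHF 686.91 > fair 676.4797: forward overpriced → cash-and-carry (borrow at r, buy the stock and collect the dividends, short the forward).
Profit at T = |F_mkt − F*| = |686.91 − 676.4797| = CHF 10.43 per share

CHF 10.43 per share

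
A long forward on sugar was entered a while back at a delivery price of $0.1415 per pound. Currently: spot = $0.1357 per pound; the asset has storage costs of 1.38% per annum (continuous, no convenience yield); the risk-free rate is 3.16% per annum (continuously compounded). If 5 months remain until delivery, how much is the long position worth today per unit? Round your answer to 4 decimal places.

Current fair forward for the remaining 5 months: F = S·e^((r + u)·T), (r + u) = 0.0316 + 0.0138 = 0.0454
F = 0.1357 · e^(0.0454 × 5/12) = 0.1357 × 1.019097 = 0.1383
Value of long forward = (F − K)·e^(−rT) = (0.1383 − 0.1415) · e^(−0.0316·5/12)
= -0.0032 × 0.986920 = -0.0032

-$0.0032 per pound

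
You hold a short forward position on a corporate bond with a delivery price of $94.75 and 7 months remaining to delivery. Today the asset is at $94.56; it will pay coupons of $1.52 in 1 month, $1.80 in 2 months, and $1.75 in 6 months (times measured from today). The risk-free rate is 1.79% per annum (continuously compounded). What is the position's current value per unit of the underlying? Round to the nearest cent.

PV(remaining coupons) I = 1.52·e^(−0.0179·1/12) + 1.80·e^(−0.0179·2/12) + 1.75·e^(−0.0179·6/12) = 5.0468
Current forward F = (S − I)·e^(rT) = (94.56 − 5.0468)·e^(0.0179·7/12) = 89.5132 × 1.010496 = 90.4527
Value (long) = (F − K)·e^(−rT) = (90.4527 − 94.75) × 0.989613 = -4.2527
Short position value = −(long value) = $4.25

$4.25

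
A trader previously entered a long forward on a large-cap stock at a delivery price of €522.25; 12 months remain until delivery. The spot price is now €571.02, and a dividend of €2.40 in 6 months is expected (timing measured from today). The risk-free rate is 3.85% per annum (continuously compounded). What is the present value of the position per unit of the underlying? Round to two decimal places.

€66.14

PV(remaining dividends) I = 2.40·e^(−0.0385·6/12) = 2.3542
Current forward F = (S − I)·e^(rT) = (571.02 − 2.3542)·e^(0.0385·12/12) = 568.6658 × 1.039251 = 590.9865
Value (long) = (F − K)·e^(−rT) = (590.9865 − 522.25) × 0.962232 = 66.1405
Value = €66.14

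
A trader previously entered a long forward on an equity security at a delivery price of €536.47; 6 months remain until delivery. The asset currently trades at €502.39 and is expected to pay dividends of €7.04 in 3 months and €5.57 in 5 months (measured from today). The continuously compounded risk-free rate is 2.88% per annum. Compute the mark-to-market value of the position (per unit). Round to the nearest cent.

-€38.90

PV(remaining dividends) I = 7.04·e^(−0.0288·3/12) + 5.57·e^(−0.0288·5/12) = 12.4931
Current forward F = (S − I)·e^(rT) = (502.39 − 12.4931)·e^(0.0288·6/12) = 489.8969 × 1.014504 = 497.0024
Value (long) = (F − K)·e^(−rT) = (497.0024 − 536.47) × 0.985703 = -38.9033
Value = -€38.90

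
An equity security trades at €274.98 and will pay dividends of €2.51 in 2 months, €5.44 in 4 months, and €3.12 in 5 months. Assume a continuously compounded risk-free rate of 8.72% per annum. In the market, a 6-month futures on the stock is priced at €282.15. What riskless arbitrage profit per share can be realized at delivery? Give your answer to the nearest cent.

PV(dividends) I = 2.51·e^(−0.0872·2/12) + 5.44·e^(−0.0872·4/12) + 3.12·e^(−0.0872·5/12) = 10.7666
Fair futures F* = (S − I)·e^(rT) = (274.98 − 10.7666)·e^0.043600 = 264.2134 × 1.044564 = 275.9878
Market €282.15 > fair 275.9878: forward overpriced → cash-and-carry (borrow at r, buy the stock and collect the dividends, short the forward).
Profit at T = |F_mkt − F*| = |282.15 − 275.9878| = €6.16 per share

€6.16 per share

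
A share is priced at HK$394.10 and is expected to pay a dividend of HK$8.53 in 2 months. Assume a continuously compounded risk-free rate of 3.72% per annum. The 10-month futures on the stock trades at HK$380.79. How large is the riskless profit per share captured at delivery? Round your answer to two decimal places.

PV(dividends) I = 8.53·e^(−0.0372·2/12) = 8.4773
Fair futures F* = (S − I)·e^(rT) = (394.10 − 8.4773)·e^0.031000 = 385.6227 × 1.031486 = 397.7644
Market HK$380.79 < fair 397.7644: forward underpriced → reverse cash-and-carry (short the stock, invest proceeds at r, pay the dividends, go long the forward).
Profit at T = |F_mkt − F*| = |380.79 − 397.7644| = HK$16.97 per share

HK$16.97 per share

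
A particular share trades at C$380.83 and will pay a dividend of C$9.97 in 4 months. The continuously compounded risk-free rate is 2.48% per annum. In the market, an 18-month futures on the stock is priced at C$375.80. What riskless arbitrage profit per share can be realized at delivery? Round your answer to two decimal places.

PV(dividends) I = 9.97·e^(−0.0248·4/12) = 9.8879
Fair futures F* = (S − I)·e^(rT) = (380.83 − 9.8879)·e^0.037200 = 370.9421 × 1.037901 = 385.0012
Market C$375.80 < fair 385.0012: forward underpriced → reverse cash-and-carry (short the stock, invest proceeds at r, pay the dividends, go long the forward).
Profit at T = |F_mkt − F*| = |375.80 − 385.0012| = C$9.20 per share

C$9.20 per share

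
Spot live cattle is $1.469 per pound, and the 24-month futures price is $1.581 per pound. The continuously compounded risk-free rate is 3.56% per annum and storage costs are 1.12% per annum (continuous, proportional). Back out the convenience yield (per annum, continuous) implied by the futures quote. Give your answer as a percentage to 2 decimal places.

1.01%

F = S·e^((r+u−y)T) ⇒ (r+u−y) = ln(F/S)/T
ln(1.581/1.469) = 0.073476; /T ⇒ 0.036738
y = r + u − ln(F/S)/T = 0.0356 + 0.0112 − 0.036738 = 0.010062
y = 1.01%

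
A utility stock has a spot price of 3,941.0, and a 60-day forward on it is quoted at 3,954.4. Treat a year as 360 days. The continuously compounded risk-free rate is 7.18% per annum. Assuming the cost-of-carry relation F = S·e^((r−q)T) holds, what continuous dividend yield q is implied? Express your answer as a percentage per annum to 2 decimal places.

5.14%

From F = S·e^((r−q)T): (r − q) = ln(F/S)/T
ln(3954.4/3941.0) = ln(1.003400) = 0.003394
(r − q) = 0.003394 / (60/360) = 0.020364
q = r − ln(F/S)/T = 0.0718 − 0.020364 = 0.051436
q = 5.14%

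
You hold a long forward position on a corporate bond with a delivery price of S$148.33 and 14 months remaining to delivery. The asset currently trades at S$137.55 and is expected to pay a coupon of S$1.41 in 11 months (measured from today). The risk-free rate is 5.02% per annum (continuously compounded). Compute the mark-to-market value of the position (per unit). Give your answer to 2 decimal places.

PV(remaining coupons) I = 1.41·e^(−0.0502·11/12) = 1.3466
Current forward F = (S − I)·e^(rT) = (137.55 − 1.3466)·e^(0.0502·14/12) = 136.2034 × 1.060316 = 144.4186
Value (long) = (F − K)·e^(−rT) = (144.4186 − 148.33) × 0.943115 = -3.6889
Value = -S$3.69

-S$3.69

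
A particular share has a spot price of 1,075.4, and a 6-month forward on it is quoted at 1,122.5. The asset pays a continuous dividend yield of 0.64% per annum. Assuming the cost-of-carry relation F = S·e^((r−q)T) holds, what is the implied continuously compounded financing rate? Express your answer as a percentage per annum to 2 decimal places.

9.21%

From F = S·e^((r−q)T): (r − q) = ln(F/S)/T
ln(1122.5/1075.4) = ln(1.043798) = 0.042866
(r − q) = 0.042866 / (6/12) = 0.085732
r = ln(F/S)/T + q = 0.085732 + 0.0064 = 0.092132
r = 9.21%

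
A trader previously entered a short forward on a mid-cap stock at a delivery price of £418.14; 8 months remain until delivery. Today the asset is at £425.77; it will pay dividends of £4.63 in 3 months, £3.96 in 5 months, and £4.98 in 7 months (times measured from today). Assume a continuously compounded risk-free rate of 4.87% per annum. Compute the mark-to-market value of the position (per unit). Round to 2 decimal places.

-£7.69

PV(remaining dividends) I = 4.63·e^(−0.0487·3/12) + 3.96·e^(−0.0487·5/12) + 4.98·e^(−0.0487·7/12) = 13.2949
Current forward F = (S − I)·e^(rT) = (425.77 − 13.2949)·e^(0.0487·8/12) = 412.4751 × 1.032999 = 426.0864
Value (long) = (F − K)·e^(−rT) = (426.0864 − 418.14) × 0.968055 = 7.6926
Short position value = −(long value) = -£7.69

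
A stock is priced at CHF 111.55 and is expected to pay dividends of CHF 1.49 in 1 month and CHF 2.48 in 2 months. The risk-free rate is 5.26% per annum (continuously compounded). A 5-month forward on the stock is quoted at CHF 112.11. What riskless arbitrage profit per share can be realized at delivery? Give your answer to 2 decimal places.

PV(dividends) I = 1.49·e^(−0.0526·1/12) + 2.48·e^(−0.0526·2/12) = 3.9418
Fair forward F* = (S − I)·e^(rT) = (111.55 − 3.9418)·e^0.021917 = 107.6082 × 1.022159 = 109.9927
Market CHF 112.11 > fair 109.9927: forward overpriced → cash-and-carry (borrow at r, buy the stock and collect the dividends, short the forward).
Profit at T = |F_mkt − F*| = |112.11 − 109.9927| = CHF 2.12 per share

CHF 2.12 per share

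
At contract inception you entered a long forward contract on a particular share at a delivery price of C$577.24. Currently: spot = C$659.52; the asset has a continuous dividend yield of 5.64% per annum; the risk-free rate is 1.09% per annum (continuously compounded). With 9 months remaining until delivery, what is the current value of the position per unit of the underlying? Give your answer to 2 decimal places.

C$59.66

Current fair forward for the remaining 9 months: F = S·e^((r − q)·T), (r − q) = 0.0109 − 0.0564 = -0.0455
F = 659.52 · e^(-0.0455 × 9/12) = 659.52 × 0.966451 = 637.3938
Value of long forward = (F − K)·e^(−rT) = (637.3938 − 577.24) · e^(−0.0109·9/12)
= 60.1538 × 0.991858 = 59.66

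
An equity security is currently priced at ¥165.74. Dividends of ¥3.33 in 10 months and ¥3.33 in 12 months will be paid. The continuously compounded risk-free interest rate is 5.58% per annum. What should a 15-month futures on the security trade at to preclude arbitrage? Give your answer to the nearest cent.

¥170.93

PV(dividends) I = 3.33·e^(−0.0558·10/12) + 3.33·e^(−0.0558·12/12)
I = 3.1787 + 3.1493 = 6.3280
F = (S − I)·e^(rT) = (165.74 − 6.3280) · e^(0.0558·15/12)
= 159.4120 · e^0.069750 = 159.4120 × 1.072240 = ¥170.93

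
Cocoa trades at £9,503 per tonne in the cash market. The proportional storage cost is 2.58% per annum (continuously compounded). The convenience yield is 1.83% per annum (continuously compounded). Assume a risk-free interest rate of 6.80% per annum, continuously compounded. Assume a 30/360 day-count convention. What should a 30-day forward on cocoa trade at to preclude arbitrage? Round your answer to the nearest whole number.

Net carry = r + u − y = 0.0680 + 0.0258 − 0.0183 = 0.0755
F = S·e^((r+u−y)T) = 9503 · e^(0.0755 × 30/360) = 9503 · e^0.006292
= 9503 × 1.006312 = £9,563 per tonne

£9,563 per tonne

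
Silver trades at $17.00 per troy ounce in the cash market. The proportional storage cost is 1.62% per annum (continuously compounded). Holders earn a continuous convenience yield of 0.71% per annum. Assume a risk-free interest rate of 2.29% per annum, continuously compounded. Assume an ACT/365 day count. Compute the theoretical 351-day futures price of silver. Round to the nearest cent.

Net carry = r + u − y = 0.0229 + 0.0162 − 0.0071 = 0.0320
F = S·e^((r+u−y)T) = 17.00 · e^(0.0320 × 351/365) = 17.00 · e^0.030773
= 17.00 × 1.031251 = $17.53 per troy ounce

$17.53 per troy ounce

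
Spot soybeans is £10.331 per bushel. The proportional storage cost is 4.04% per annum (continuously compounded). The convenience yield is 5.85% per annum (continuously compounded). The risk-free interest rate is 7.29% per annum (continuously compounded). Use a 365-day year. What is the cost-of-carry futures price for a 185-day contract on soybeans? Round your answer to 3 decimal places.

£10.622 per bushel

Net carry = r + u − y = 0.0729 + 0.0404 − 0.0585 = 0.0548
F = S·e^((r+u−y)T) = 10.331 · e^(0.0548 × 185/365) = 10.331 · e^0.027775
= 10.331 × 1.028164 = £10.622 per bushel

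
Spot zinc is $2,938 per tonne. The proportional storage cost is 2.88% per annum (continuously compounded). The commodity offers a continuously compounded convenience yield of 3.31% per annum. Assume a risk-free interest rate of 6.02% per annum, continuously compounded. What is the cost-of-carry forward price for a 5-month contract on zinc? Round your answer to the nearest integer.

$3,007 per tonne

Net carry = r + u − y = 0.0602 + 0.0288 − 0.0331 = 0.0559
F = S·e^((r+u−y)T) = 2938 · e^(0.0559 × 5/12) = 2938 · e^0.023292
= 2938 × 1.023565 = $3,007 per tonne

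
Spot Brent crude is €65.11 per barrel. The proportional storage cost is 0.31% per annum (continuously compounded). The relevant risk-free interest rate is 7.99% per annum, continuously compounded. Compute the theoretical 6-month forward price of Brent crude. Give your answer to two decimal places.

€67.87 per barrel

Net carry = r + u − y = 0.0799 + 0.0031 − 0.0000 = 0.0830
F = S·e^((r+u−y)T) = 65.11 · e^(0.0830 × 6/12) = 65.11 · e^0.041500
= 65.11 × 1.042373 = €67.87 per barrel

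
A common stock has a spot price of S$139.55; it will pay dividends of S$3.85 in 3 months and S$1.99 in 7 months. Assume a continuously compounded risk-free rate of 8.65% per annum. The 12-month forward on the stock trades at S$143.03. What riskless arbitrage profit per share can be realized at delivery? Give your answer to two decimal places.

S$2.96 per share

PV(dividends) I = 3.85·e^(−0.0865·3/12) + 1.99·e^(−0.0865·7/12) = 5.6597
Fair forward F* = (S − I)·e^(rT) = (139.55 − 5.6597)·e^0.086500 = 133.8903 × 1.090351 = 145.9874
Market S$143.03 < fair 145.9874: forward underpriced → reverse cash-and-carry (short the stock, invest proceeds at r, pay the dividends, go long the forward).
Profit at T = |F_mkt − F*| = |143.03 − 145.9874| = S$2.96 per share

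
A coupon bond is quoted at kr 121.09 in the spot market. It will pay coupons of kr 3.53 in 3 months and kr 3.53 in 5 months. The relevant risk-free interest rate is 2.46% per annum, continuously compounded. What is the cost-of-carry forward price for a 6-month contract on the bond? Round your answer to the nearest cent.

kr 115.50

PV(coupons) I = 3.53·e^(−0.0246·3/12) + 3.53·e^(−0.0246·5/12)
I = 3.5084 + 3.4940 = 7.0024
F = (S − I)·e^(rT) = (121.09 − 7.0024) · e^(0.0246·6/12)
= 114.0876 · e^0.012300 = 114.0876 × 1.012376 = kr 115.50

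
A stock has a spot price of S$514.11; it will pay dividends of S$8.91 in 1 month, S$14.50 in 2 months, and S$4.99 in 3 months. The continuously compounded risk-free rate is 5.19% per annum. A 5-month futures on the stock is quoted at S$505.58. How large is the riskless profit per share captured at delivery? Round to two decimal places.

S$9.02 per share

PV(dividends) I = 8.91·e^(−0.0519·1/12) + 14.50·e^(−0.0519·2/12) + 4.99·e^(−0.0519·3/12) = 28.1723
Fair futures F* = (S − I)·e^(rT) = (514.11 − 28.1723)·e^0.021625 = 485.9377 × 1.021861 = 496.5608
Market S$505.58 > fair 496.5608: forward overpriced → cash-and-carry (borrow at r, buy the stock and collect the dividends, short the forward).
Profit at T = |F_mkt − F*| = |505.58 − 496.5608| = S$9.02 per share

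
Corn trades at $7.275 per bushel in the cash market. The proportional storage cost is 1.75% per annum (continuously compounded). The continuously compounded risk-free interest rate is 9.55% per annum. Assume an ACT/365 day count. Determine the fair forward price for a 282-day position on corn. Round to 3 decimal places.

Net carry = r + u − y = 0.0955 + 0.0175 − 0.0000 = 0.1130
F = S·e^((r+u−y)T) = 7.275 · e^(0.1130 × 282/365) = 7.275 · e^0.087304
= 7.275 × 1.091228 = $7.939 per bushel

$7.939 per bushel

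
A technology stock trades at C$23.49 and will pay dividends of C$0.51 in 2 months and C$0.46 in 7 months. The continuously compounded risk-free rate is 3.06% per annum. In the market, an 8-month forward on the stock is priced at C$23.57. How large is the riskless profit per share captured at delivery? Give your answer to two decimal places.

C$0.57 per share

PV(dividends) I = 0.51·e^(−0.0306·2/12) + 0.46·e^(−0.0306·7/12) = 0.9593
Fair forward F* = (S − I)·e^(rT) = (23.49 − 0.9593)·e^0.020400 = 22.5307 × 1.020610 = 22.9951
Market C$23.57 > fair 22.9951: forward overpriced → cash-and-carry (borrow at r, buy the stock and collect the dividends, short the forward).
Profit at T = |F_mkt − F*| = |23.57 − 22.9951| = C$0.57 per share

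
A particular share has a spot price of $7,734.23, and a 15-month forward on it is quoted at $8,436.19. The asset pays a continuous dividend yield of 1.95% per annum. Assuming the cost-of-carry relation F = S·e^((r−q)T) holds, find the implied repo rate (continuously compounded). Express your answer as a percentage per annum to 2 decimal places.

From F = S·e^((r−q)T): (r − q) = ln(F/S)/T
ln(8436.19/7734.23) = ln(1.090760) = 0.086875
(r − q) = 0.086875 / (15/12) = 0.069500
r = ln(F/S)/T + q = 0.069500 + 0.0195 = 0.089000
r = 8.90%

8.90%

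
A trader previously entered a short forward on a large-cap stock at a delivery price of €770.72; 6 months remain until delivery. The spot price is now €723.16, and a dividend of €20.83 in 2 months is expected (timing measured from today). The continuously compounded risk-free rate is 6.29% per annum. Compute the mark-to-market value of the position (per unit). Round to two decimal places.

PV(remaining dividends) I = 20.83·e^(−0.0629·2/12) = 20.6128
Current forward F = (S − I)·e^(rT) = (723.16 − 20.6128)·e^(0.0629·6/12) = 702.5472 × 1.031950 = 724.9936
Value (long) = (F − K)·e^(−rT) = (724.9936 − 770.72) × 0.969039 = -44.3107
Short position value = −(long value) = €44.31

€44.31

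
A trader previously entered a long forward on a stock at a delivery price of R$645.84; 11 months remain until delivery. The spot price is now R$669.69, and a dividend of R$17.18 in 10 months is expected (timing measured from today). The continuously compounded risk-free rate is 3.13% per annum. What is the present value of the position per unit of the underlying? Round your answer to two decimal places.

R$25.38

PV(remaining dividends) I = 17.18·e^(−0.0313·10/12) = 16.7377
Current forward F = (S − I)·e^(rT) = (669.69 − 16.7377)·e^(0.0313·11/12) = 652.9523 × 1.029107 = 671.9578
Value (long) = (F − K)·e^(−rT) = (671.9578 − 645.84) × 0.971716 = 25.3791
Value = R$25.38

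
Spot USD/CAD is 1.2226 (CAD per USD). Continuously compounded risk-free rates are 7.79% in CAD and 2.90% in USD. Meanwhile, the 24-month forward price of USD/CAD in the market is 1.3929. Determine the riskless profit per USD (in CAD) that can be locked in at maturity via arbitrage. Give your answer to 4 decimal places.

0.0447 per USD (in CAD)

Fair forward: F* = S·e^(carry·T), with carry = (r_CAD − r_USD) = 0.0779 − 0.0290 = 0.0489
F* = 1.2226 · e^(0.0489 × 24/12) = 1.2226 · e^0.097800 = 1.2226 × 1.102742 = 1.3482
Market 1.3929 > fair 1.3482: forward overpriced → cash-and-carry (buy spot, short the forward).
At maturity, profit = |F_mkt − F*| = |1.3929 − 1.3482| = 0.0447 per USD (in CAD)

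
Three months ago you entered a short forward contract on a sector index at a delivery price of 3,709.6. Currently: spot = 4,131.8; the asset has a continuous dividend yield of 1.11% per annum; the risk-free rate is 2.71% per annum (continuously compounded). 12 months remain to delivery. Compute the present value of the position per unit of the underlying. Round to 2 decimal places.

-475.77

Current fair forward for the remaining 12 months: F = S·e^((r − q)·T), (r − q) = 0.0271 − 0.0111 = 0.0160
F = 4131.8 · e^(0.0160 × 12/12) = 4131.8 × 1.01612869 = 4198.4405
Value of long forward = (F − K)·e^(−rT) = (4198.4405 − 3709.6) · e^(−0.0271·12/12)
= 488.8405 × 0.97326391 = 475.77
Short position value = −(long value) = -475.77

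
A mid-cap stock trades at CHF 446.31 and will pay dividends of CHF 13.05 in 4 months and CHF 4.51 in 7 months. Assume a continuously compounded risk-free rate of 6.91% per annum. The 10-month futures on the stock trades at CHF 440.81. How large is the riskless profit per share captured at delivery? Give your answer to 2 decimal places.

PV(dividends) I = 13.05·e^(−0.0691·4/12) + 4.51·e^(−0.0691·7/12) = 17.0847
Fair futures F* = (S − I)·e^(rT) = (446.31 − 17.0847)·e^0.057583 = 429.2253 × 1.059273 = 454.6668
Market CHF 440.81 < fair 454.6668: forward underpriced → reverse cash-and-carry (short the stock, invest proceeds at r, pay the dividends, go long the forward).
Profit at T = |F_mkt − F*| = |440.81 − 454.6668| = CHF 13.86 per share

CHF 13.86 per share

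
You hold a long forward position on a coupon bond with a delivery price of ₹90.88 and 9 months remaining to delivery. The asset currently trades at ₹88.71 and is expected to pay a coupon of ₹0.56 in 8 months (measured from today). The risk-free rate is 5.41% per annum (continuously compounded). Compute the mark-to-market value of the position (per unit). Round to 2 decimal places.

₹0.90

PV(remaining coupons) I = 0.56·e^(−0.0541·8/12) = 0.5402
Current forward F = (S − I)·e^(rT) = (88.71 − 0.5402)·e^(0.0541·9/12) = 88.1698 × 1.041409 = 91.8208
Value (long) = (F − K)·e^(−rT) = (91.8208 − 90.88) × 0.960237 = 0.9034
Value = ₹0.90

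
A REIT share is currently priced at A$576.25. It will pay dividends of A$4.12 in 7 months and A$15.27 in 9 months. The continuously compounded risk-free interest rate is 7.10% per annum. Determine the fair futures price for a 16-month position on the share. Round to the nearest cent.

PV(dividends) I = 4.12·e^(−0.0710·7/12) + 15.27·e^(−0.0710·9/12)
I = 3.9528 + 14.4781 = 18.4309
F = (S − I)·e^(rT) = (576.25 − 18.4309) · e^(0.0710·16/12)
= 557.8191 · e^0.094667 = 557.8191 × 1.099293 = A$613.21

A$613.21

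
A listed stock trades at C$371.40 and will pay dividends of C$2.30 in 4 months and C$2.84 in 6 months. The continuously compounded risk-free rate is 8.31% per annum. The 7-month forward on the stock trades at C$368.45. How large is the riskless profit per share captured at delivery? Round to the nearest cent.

PV(dividends) I = 2.30·e^(−0.0831·4/12) + 2.84·e^(−0.0831·6/12) = 4.9616
Fair forward F* = (S − I)·e^(rT) = (371.40 − 4.9616)·e^0.048475 = 366.4384 × 1.049669 = 384.6390
Market C$368.45 < fair 384.6390: forward underpriced → reverse cash-and-carry (short the stock, invest proceeds at r, pay the dividends, go long the forward).
Profit at T = |F_mkt − F*| = |368.45 − 384.6390| = C$16.19 per share

C$16.19 per share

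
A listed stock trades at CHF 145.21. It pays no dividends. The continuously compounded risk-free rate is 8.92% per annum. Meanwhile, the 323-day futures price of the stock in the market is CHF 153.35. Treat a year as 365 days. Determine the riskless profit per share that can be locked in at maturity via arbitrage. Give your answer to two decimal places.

Fair futures: F* = S·e^(carry·T), with carry = r = 0.0892
F* = 145.21 · e^(0.0892 × 323/365) = 145.21 · e^0.078936 = 145.21 × 1.082135 = CHF 157.1368
Market CHF 153.35 < fair CHF 157.1368: forward underpriced → reverse cash-and-carry (short spot, go long the forward).
At maturity, profit = |F_mkt − F*| = |153.35 − 157.1368| = CHF 3.79 per share

CHF 3.79 per share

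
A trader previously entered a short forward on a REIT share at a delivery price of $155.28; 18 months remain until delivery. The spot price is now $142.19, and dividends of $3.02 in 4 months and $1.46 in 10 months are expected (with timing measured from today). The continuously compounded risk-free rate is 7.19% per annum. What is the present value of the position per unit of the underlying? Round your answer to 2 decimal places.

PV(remaining dividends) I = 3.02·e^(−0.0719·4/12) + 1.46·e^(−0.0719·10/12) = 4.3236
Current forward F = (S − I)·e^(rT) = (142.19 − 4.3236)·e^(0.0719·18/12) = 137.8664 × 1.113881 = 153.5668
Value (long) = (F − K)·e^(−rT) = (153.5668 − 155.28) × 0.897762 = -1.5380
Short position value = −(long value) = $1.54

$1.54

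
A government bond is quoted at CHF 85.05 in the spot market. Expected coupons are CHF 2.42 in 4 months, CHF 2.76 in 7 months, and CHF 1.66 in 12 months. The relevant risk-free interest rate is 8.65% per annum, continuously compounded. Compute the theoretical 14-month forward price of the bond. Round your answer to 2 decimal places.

CHF 86.89

PV(coupons) I = 2.42·e^(−0.0865·4/12) + 2.76·e^(−0.0865·7/12) + 1.66·e^(−0.0865·12/12)
I = 2.3512 + 2.6242 + 1.5224 = 6.4978
F = (S − I)·e^(rT) = (85.05 − 6.4978) · e^(0.0865·14/12)
= 78.5522 · e^0.100917 = 78.5522 × 1.106185 = CHF 86.89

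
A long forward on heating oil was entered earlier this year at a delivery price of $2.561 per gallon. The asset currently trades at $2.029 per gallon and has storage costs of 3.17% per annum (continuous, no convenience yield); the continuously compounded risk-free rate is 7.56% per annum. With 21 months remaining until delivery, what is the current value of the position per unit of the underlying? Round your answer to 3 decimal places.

-$0.099 per gallon

Current fair forward for the remaining 21 months: F = S·e^((r + u)·T), (r + u) = 0.0756 + 0.0317 = 0.1073
F = 2.029 · e^(0.1073 × 21/12) = 2.029 × 1.206562 = 2.4481
Value of long forward = (F − K)·e^(−rT) = (2.4481 − 2.561) · e^(−0.0756·21/12)
= -0.1129 × 0.876078 = -0.099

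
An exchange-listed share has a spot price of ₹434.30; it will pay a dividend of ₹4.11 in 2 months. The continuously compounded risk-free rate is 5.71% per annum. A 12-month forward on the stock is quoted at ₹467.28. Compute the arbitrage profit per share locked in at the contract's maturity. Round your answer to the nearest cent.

₹11.77 per share

PV(dividends) I = 4.11·e^(−0.0571·2/12) = 4.0711
Fair forward F* = (S − I)·e^(rT) = (434.30 − 4.0711)·e^0.057100 = 430.2289 × 1.058762 = 455.5100
Market ₹467.28 > fair 455.5100: forward overpriced → cash-and-carry (borrow at r, buy the stock and collect the dividends, short the forward).
Profit at T = |F_mkt − F*| = |467.28 − 455.5100| = ₹11.77 per share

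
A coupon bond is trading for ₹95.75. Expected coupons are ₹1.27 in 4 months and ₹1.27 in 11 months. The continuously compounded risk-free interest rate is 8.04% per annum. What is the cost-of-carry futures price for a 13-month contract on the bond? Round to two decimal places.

PV(coupons) I = 1.27·e^(−0.0804·4/12) + 1.27·e^(−0.0804·11/12)
I = 1.2364 + 1.1798 = 2.4162
F = (S − I)·e^(rT) = (95.75 − 2.4162) · e^(0.0804·13/12)
= 93.3338 · e^0.087100 = 93.3338 × 1.091006 = ₹101.83

₹101.83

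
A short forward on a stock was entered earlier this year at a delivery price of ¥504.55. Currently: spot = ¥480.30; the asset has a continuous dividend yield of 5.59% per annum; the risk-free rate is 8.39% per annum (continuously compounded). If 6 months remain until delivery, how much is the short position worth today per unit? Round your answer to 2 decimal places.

Current fair forward for the remaining 6 months: F = S·e^((r − q)·T), (r − q) = 0.0839 − 0.0559 = 0.0280
F = 480.30 · e^(0.0280 × 6/12) = 480.30 × 1.014098 = 487.0713
Value of long forward = (F − K)·e^(−rT) = (487.0713 − 504.55) · e^(−0.0839·6/12)
= -17.4787 × 0.958918 = -16.76
Short position value = −(long value) = ¥16.76

¥16.76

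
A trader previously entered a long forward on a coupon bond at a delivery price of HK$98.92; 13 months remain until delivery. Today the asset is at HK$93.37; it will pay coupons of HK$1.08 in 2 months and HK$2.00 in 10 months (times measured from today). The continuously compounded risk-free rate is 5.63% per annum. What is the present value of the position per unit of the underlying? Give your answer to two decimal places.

-HK$2.68

PV(remaining coupons) I = 1.08·e^(−0.0563·2/12) + 2.00·e^(−0.0563·10/12) = 2.9782
Current forward F = (S − I)·e^(rT) = (93.37 − 2.9782)·e^(0.0563·13/12) = 90.3918 × 1.062890 = 96.0765
Value (long) = (F − K)·e^(−rT) = (96.0765 − 98.92) × 0.940831 = -2.6753
Value = -HK$2.68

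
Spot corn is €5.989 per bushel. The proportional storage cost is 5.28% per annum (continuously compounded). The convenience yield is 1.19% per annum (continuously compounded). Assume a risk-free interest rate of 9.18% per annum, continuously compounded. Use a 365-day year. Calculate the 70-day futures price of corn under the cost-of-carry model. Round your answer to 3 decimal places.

€6.143 per bushel

Net carry = r + u − y = 0.0918 + 0.0528 − 0.0119 = 0.1327
F = S·e^((r+u−y)T) = 5.989 · e^(0.1327 × 70/365) = 5.989 · e^0.025449
= 5.989 × 1.025776 = €6.143 per bushel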